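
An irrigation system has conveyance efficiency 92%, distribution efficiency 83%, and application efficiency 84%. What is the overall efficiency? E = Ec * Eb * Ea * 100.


Ec = 0.92, Eb = 0.83, Ea = 0.84
E = 0.92 * 0.83 * 0.84 * 100 = 64.1424%

64.1424 %


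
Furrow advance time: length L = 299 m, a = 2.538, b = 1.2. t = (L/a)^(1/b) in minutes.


t = (L/a)^(1/b)
t = (299/2.538)^(1/1.2)
t = 117.809299^(1/1.2)

53.2087 min


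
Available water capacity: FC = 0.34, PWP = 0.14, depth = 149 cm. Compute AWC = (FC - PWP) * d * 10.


AWC = (FC - PWP) * d * 10
AWC = (0.34 - 0.14) * 149 * 10
AWC = 0.2000 * 149 * 10

298.0000 mm


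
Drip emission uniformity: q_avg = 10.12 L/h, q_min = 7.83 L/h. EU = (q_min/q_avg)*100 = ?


EU = (q_min/q_avg)*100 = (7.83/10.12)*100 = 77.3715%

77.3715 %


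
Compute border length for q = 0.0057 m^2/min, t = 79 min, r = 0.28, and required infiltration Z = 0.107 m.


L = q*t/((1+r)*Z)
L = 0.0057*79/((1+0.28)*0.107)
L = 0.4503/0.13696

3.2878 m


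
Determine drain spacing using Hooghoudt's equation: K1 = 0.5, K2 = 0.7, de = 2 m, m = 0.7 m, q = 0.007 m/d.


S^2 = 8*K2*de*m/q + 4*K1*m^2/q
S^2 = 8*0.7*2*0.7/0.007 + 4*0.5*0.7^2/0.007
S = sqrt(1260.0000)

35.4965 m


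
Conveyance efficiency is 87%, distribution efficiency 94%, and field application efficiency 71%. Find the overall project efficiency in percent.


Ec = 0.87, Eb = 0.94, Ea = 0.71
E = 0.87 * 0.94 * 0.71 * 100 = 58.0638%

58.0638 %


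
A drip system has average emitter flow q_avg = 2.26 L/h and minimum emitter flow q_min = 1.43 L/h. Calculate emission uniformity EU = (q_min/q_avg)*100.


EU = (q_min/q_avg)*100 = (1.43/2.26)*100 = 63.2743%

63.2743 %


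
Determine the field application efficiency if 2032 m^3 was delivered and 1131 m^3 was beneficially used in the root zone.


Ea = V_root / V_field * 100 = 1131 / 2032 * 100 = 55.6594%

55.6594 %


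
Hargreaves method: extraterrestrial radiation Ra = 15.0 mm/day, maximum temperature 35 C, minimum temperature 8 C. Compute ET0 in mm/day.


Tmean = (Tmax + Tmin)/2 = (35 + 8)/2 = 21.5
ET0 = 0.0023 * 15.0 * (21.5 + 17.8) * sqrt(35 - 8)
ET0 = 0.0023 * 15.0 * 39.3 * 5.196152

7.0452 mm/day


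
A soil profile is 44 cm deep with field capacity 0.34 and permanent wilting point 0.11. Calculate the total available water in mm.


AWC = (FC - PWP) * d * 10
AWC = (0.34 - 0.11) * 44 * 10
AWC = 0.2300 * 44 * 10

101.2000 mm


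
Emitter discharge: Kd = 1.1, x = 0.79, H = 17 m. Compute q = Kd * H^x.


q = Kd * H^x = 1.1 * 17^0.79 = 1.1 * 9.376800

10.3145 L/h


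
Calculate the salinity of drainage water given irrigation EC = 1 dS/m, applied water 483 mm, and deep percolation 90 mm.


EC_dw = EC_iw * D_iw / D_dw
EC_dw = 1 * 483 / 90
EC_dw = 483 / 90

5.3667 dS/m


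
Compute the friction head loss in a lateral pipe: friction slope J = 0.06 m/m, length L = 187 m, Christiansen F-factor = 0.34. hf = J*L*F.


hf = J * L * F = 0.06 * 187 * 0.34 = 3.8148 m

3.8148 m


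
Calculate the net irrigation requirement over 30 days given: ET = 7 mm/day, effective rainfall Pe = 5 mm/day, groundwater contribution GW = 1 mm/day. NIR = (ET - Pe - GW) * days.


Daily deficit = ET - Pe - GW = 7 - 5 - 1 = 1 mm/day
NIR = 1 * 30 = 30 mm

30.0000 mm


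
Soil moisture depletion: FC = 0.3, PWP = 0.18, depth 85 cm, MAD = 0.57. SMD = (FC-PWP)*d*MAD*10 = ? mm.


SMD = (FC - PWP) * d * MAD * 10
SMD = (0.3 - 0.18) * 85 * 0.57 * 10
SMD = 0.1200 * 85 * 0.57 * 10

58.1400 mm


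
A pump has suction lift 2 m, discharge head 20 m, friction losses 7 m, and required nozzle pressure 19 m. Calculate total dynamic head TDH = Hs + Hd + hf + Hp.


TDH = Hs + Hd + hf + Hp = 2 + 20 + 7 + 19 = 48

48 m


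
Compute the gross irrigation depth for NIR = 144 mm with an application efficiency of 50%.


Ea = 50% = 0.5
GID = NIR / Ea = 144 / 0.5 = 288.0000 mm

288.0000 mm


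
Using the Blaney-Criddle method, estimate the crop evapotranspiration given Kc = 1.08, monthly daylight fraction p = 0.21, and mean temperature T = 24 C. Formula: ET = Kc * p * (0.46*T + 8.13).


ET = Kc * p * (0.46*T + 8.13)
ET = 1.08 * 0.21 * (0.46*24 + 8.13)
ET = 1.08 * 0.21 * 19.1700

4.3478 mm/day


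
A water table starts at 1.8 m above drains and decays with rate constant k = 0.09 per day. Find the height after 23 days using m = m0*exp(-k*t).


m = m0 * exp(-k*t)
m = 1.8 * exp(-0.09 * 23)
m = 1.8 * exp(-2.0700)

0.2271 m


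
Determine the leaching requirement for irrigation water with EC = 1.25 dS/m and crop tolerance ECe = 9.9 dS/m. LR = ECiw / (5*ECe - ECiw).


LR = ECiw / (5*ECe - ECiw)
LR = 1.25 / (5*9.9 - 1.25)
LR = 1.25 / 48.2500

0.0259


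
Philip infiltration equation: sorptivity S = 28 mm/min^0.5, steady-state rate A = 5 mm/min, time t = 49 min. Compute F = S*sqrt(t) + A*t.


F = S*sqrt(t) + A*t
F = 28*sqrt(49) + 5*49
F = 28*7.000000 + 245

441.0000 mm


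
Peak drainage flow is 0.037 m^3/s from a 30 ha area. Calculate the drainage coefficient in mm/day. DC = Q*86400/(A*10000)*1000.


DC = Q * 86400 / (A * 10000) * 1000
DC = 0.037 * 86400 / (30 * 10000) * 1000
DC = 3196800.0000 / 300000

10.6560 mm/day


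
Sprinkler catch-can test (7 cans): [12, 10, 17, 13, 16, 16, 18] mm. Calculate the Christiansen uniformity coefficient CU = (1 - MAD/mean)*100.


mean = 14.571429 mm
MAD = 2.489796 mm
CU = (1 - 2.489796/14.571429)*100

82.9132 %


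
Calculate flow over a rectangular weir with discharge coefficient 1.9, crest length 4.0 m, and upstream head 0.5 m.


Q = C * L * H^(3/2) = 1.9 * 4.0 * 0.5^1.5 = 1.9 * 4.0 * 0.353553

2.6870 m^3/s


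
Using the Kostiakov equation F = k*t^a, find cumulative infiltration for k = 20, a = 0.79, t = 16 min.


F = k * t^a = 20 * 16^0.79
F = 20 * 8.938297

178.7659 mm


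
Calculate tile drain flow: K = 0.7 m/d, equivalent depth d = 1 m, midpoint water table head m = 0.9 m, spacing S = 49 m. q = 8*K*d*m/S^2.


q = 8*K*d*m/S^2
q = 8*0.7*1*0.9/49^2
q = 5.0400 / 2401

0.0021 m/d


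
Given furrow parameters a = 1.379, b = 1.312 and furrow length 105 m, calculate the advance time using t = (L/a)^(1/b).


t = (L/a)^(1/b)
t = (105/1.379)^(1/1.312)
t = 76.142132^(1/1.312)

27.1747 min


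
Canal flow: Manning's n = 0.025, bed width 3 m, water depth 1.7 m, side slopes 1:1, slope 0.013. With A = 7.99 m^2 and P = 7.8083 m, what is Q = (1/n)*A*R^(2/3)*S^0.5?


R = A/P = 7.99/7.8083 = 1.023270
Q = (1/0.025) * 7.99 * 1.023270^(2/3) * 0.013^0.5

37.0031 m^3/s


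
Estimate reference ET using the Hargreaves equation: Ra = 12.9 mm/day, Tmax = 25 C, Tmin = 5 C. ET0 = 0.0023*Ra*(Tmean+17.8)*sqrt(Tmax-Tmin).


Tmean = (Tmax + Tmin)/2 = (25 + 5)/2 = 15.0
ET0 = 0.0023 * 12.9 * (15.0 + 17.8) * sqrt(25 - 5)
ET0 = 0.0023 * 12.9 * 32.8 * 4.472136

4.3522 mm/day


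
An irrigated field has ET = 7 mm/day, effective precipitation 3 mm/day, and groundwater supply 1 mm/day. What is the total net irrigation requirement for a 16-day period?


Daily deficit = ET - Pe - GW = 7 - 3 - 1 = 3 mm/day
NIR = 3 * 16 = 48 mm

48.0000 mm


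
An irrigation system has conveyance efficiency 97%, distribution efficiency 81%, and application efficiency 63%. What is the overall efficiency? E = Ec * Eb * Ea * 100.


Ec = 0.97, Eb = 0.81, Ea = 0.63
E = 0.97 * 0.81 * 0.63 * 100 = 49.4991%

49.4991 %


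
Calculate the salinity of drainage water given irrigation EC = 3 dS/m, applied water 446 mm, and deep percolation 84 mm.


EC_dw = EC_iw * D_iw / D_dw
EC_dw = 3 * 446 / 84
EC_dw = 1338 / 84

15.9286 dS/m


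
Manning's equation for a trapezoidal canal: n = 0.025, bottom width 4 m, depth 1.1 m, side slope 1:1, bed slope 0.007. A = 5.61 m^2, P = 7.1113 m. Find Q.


R = A/P = 5.61/7.1113 = 0.788885
Q = (1/0.025) * 5.61 * 0.788885^(2/3) * 0.007^0.5

16.0293 m^3/s


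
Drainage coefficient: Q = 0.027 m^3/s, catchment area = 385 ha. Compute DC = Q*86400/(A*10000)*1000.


DC = Q * 86400 / (A * 10000) * 1000
DC = 0.027 * 86400 / (385 * 10000) * 1000
DC = 2332800.0000 / 3850000

0.6059 mm/day


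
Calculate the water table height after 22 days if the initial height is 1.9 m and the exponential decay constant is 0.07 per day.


m = m0 * exp(-k*t)
m = 1.9 * exp(-0.07 * 22)
m = 1.9 * exp(-1.5400)

0.4073 m


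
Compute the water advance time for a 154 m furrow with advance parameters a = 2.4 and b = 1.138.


t = (L/a)^(1/b)
t = (154/2.4)^(1/1.138)
t = 64.166667^(1/1.138)

38.7387 min


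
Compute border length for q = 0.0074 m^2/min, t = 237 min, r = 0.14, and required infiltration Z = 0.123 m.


L = q*t/((1+r)*Z)
L = 0.0074*237/((1+0.14)*0.123)
L = 1.7538/0.14022

12.5075 m


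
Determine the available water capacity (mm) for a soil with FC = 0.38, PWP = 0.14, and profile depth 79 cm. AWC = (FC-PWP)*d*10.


AWC = (FC - PWP) * d * 10
AWC = (0.38 - 0.14) * 79 * 10
AWC = 0.2400 * 79 * 10

189.6000 mm


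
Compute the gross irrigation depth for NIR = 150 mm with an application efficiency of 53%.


Ea = 53% = 0.53
GID = NIR / Ea = 150 / 0.53 = 283.0189 mm

283.0189 mm


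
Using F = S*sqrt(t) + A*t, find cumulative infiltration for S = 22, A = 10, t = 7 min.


F = S*sqrt(t) + A*t
F = 22*sqrt(7) + 10*7
F = 22*2.645751 + 70

128.2065 mm


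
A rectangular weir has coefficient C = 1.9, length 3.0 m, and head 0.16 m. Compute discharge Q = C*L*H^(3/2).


Q = C * L * H^(3/2) = 1.9 * 3.0 * 0.16^1.5 = 1.9 * 3.0 * 0.064000

0.3648 m^3/s


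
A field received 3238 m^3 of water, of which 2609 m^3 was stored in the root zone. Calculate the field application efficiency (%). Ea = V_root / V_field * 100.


Ea = V_root / V_field * 100 = 2609 / 3238 * 100 = 80.5744%

80.5744 %


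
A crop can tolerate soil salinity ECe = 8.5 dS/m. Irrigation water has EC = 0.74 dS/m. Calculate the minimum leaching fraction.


LR = ECiw / (5*ECe - ECiw)
LR = 0.74 / (5*8.5 - 0.74)
LR = 0.74 / 41.7600

0.0177


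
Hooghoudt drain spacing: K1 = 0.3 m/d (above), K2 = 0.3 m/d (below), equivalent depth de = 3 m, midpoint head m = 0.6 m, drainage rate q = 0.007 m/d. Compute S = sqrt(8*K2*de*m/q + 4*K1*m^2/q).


S^2 = 8*K2*de*m/q + 4*K1*m^2/q
S^2 = 8*0.3*3*0.6/0.007 + 4*0.3*0.6^2/0.007
S = sqrt(678.8571)

26.0549 m


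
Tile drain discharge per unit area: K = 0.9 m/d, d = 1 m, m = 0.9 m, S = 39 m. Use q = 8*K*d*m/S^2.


q = 8*K*d*m/S^2
q = 8*0.9*1*0.9/39^2
q = 6.4800 / 1521

0.0043 m/d


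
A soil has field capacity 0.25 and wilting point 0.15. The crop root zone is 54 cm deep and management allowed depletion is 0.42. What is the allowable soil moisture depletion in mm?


SMD = (FC - PWP) * d * MAD * 10
SMD = (0.25 - 0.15) * 54 * 0.42 * 10
SMD = 0.1000 * 54 * 0.42 * 10

22.6800 mm


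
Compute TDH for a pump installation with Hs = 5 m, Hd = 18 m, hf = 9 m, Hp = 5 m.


TDH = Hs + Hd + hf + Hp = 5 + 18 + 9 + 5 = 37

37 m


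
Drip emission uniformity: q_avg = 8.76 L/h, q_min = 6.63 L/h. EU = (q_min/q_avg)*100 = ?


EU = (q_min/q_avg)*100 = (6.63/8.76)*100 = 75.6849%

75.6849 %


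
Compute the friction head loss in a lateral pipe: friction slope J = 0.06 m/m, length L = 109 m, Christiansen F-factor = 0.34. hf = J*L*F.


hf = J * L * F = 0.06 * 109 * 0.34 = 2.2236 m

2.2236 m


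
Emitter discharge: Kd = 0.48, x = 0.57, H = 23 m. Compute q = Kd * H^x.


q = Kd * H^x = 0.48 * 23^0.57 = 0.48 * 5.972895

2.8670 L/h


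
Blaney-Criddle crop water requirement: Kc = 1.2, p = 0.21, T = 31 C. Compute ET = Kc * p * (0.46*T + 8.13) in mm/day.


ET = Kc * p * (0.46*T + 8.13)
ET = 1.2 * 0.21 * (0.46*31 + 8.13)
ET = 1.2 * 0.21 * 22.3900

5.6423 mm/day


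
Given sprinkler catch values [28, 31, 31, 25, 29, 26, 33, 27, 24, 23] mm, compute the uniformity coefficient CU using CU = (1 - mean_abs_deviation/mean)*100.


mean = 27.700000 mm
MAD = 2.700000 mm
CU = (1 - 2.700000/27.700000)*100

90.2527 %


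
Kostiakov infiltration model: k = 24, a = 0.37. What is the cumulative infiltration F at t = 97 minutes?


F = k * t^a = 24 * 97^0.37
F = 24 * 5.433824

130.4118 mm


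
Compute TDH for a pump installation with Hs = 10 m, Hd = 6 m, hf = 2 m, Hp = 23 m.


TDH = Hs + Hd + hf + Hp = 10 + 6 + 2 + 23 = 41

41 m


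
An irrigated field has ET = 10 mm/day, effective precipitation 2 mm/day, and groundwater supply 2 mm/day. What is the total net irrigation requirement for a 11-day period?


Daily deficit = ET - Pe - GW = 10 - 2 - 2 = 6 mm/day
NIR = 6 * 11 = 66 mm

66.0000 mm


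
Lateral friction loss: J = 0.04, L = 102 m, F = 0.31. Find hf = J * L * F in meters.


hf = J * L * F = 0.04 * 102 * 0.31 = 1.2648 m

1.2648 m


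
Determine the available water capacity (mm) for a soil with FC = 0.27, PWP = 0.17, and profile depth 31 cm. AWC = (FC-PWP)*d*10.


AWC = (FC - PWP) * d * 10
AWC = (0.27 - 0.17) * 31 * 10
AWC = 0.1000 * 31 * 10

31.0000 mm


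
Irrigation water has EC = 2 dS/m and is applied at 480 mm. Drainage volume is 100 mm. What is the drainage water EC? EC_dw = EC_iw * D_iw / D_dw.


EC_dw = EC_iw * D_iw / D_dw
EC_dw = 2 * 480 / 100
EC_dw = 960 / 100

9.6000 dS/m


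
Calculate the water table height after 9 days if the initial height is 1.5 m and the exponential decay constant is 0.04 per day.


m = m0 * exp(-k*t)
m = 1.5 * exp(-0.04 * 9)
m = 1.5 * exp(-0.3600)

1.0465 m


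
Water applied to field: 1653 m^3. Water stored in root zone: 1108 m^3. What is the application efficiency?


Ea = V_root / V_field * 100 = 1108 / 1653 * 100 = 67.0296%

67.0296 %


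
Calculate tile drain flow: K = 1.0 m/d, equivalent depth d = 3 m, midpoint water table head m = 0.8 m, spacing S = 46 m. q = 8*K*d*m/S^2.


q = 8*K*d*m/S^2
q = 8*1.0*3*0.8/46^2
q = 19.2000 / 2116

0.0091 m/d


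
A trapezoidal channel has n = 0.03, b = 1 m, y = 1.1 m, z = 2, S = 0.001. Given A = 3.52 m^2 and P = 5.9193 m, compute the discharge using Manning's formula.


R = A/P = 3.52/5.9193 = 0.594665
Q = (1/0.03) * 3.52 * 0.594665^(2/3) * 0.001^0.5

2.6238 m^3/s


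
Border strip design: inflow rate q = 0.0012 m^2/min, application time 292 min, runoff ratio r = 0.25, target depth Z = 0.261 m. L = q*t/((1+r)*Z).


L = q*t/((1+r)*Z)
L = 0.0012*292/((1+0.25)*0.261)
L = 0.3504/0.32625

1.0740 m


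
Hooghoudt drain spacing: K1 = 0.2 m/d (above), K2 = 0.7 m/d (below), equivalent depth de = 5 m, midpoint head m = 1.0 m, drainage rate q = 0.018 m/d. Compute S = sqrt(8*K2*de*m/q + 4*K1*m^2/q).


S^2 = 8*K2*de*m/q + 4*K1*m^2/q
S^2 = 8*0.7*5*1.0/0.018 + 4*0.2*1.0^2/0.018
S = sqrt(1600.0000)

40.0000 m


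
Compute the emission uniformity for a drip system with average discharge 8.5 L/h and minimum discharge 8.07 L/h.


EU = (q_min/q_avg)*100 = (8.07/8.5)*100 = 94.9412%

94.9412 %


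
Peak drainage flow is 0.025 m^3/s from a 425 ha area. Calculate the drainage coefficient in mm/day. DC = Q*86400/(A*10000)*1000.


DC = Q * 86400 / (A * 10000) * 1000
DC = 0.025 * 86400 / (425 * 10000) * 1000
DC = 2160000.0000 / 4250000

0.5082 mm/day


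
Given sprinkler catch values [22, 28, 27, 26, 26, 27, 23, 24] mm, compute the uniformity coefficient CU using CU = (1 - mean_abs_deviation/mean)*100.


mean = 25.375000 mm
MAD = 1.781250 mm
CU = (1 - 1.781250/25.375000)*100

92.9803 %


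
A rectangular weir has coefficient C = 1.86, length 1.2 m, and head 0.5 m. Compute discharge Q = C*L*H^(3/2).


Q = C * L * H^(3/2) = 1.86 * 1.2 * 0.5^1.5 = 1.86 * 1.2 * 0.353553

0.7891 m^3/s


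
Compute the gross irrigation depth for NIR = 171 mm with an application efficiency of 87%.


Ea = 87% = 0.87
GID = NIR / Ea = 171 / 0.87 = 196.5517 mm

196.5517 mm


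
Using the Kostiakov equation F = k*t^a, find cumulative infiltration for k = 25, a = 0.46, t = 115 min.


F = k * t^a = 25 * 115^0.46
F = 25 * 8.869947

221.7487 mm


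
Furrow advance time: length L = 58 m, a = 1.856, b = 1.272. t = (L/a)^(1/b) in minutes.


t = (L/a)^(1/b)
t = (58/1.856)^(1/1.272)
t = 31.250000^(1/1.272)

14.9691 min


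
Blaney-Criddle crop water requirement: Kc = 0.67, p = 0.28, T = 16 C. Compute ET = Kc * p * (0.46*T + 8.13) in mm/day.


ET = Kc * p * (0.46*T + 8.13)
ET = 0.67 * 0.28 * (0.46*16 + 8.13)
ET = 0.67 * 0.28 * 15.4900

2.9059 mm/day


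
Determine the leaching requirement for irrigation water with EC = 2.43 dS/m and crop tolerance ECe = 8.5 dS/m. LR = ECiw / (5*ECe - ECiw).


LR = ECiw / (5*ECe - ECiw)
LR = 2.43 / (5*8.5 - 2.43)
LR = 2.43 / 40.0700

0.0606


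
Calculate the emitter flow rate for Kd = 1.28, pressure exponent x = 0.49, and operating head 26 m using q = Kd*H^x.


q = Kd * H^x = 1.28 * 26^0.49 = 1.28 * 4.935566

6.3175 L/h


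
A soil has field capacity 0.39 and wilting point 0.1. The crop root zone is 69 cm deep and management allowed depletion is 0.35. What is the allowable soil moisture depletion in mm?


SMD = (FC - PWP) * d * MAD * 10
SMD = (0.39 - 0.1) * 69 * 0.35 * 10
SMD = 0.2900 * 69 * 0.35 * 10

70.0350 mm


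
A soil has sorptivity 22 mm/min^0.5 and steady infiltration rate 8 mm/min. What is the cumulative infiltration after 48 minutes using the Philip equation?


F = S*sqrt(t) + A*t
F = 22*sqrt(48) + 8*48
F = 22*6.928203 + 384

536.4205 mm


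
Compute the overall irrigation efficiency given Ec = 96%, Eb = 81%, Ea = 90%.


Ec = 0.96, Eb = 0.81, Ea = 0.9
E = 0.96 * 0.81 * 0.9 * 100 = 69.9840%

69.9840 %


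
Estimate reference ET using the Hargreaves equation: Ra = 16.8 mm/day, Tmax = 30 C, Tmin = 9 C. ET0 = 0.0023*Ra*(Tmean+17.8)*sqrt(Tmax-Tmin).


Tmean = (Tmax + Tmin)/2 = (30 + 9)/2 = 19.5
ET0 = 0.0023 * 16.8 * (19.5 + 17.8) * sqrt(30 - 9)
ET0 = 0.0023 * 16.8 * 37.3 * 4.582576

6.6047 mm/day


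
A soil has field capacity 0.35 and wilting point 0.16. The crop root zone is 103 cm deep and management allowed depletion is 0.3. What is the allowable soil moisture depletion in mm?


SMD = (FC - PWP) * d * MAD * 10
SMD = (0.35 - 0.16) * 103 * 0.3 * 10
SMD = 0.1900 * 103 * 0.3 * 10

58.7100 mm


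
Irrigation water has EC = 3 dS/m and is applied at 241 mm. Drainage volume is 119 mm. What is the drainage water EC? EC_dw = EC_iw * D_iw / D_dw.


EC_dw = EC_iw * D_iw / D_dw
EC_dw = 3 * 241 / 119
EC_dw = 723 / 119

6.0756 dS/m


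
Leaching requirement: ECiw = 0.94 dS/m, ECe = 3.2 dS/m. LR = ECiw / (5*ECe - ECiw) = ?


LR = ECiw / (5*ECe - ECiw)
LR = 0.94 / (5*3.2 - 0.94)
LR = 0.94 / 15.0600

0.0624


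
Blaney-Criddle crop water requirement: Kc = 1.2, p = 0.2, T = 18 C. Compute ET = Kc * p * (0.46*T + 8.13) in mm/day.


ET = Kc * p * (0.46*T + 8.13)
ET = 1.2 * 0.2 * (0.46*18 + 8.13)
ET = 1.2 * 0.2 * 16.4100

3.9384 mm/day


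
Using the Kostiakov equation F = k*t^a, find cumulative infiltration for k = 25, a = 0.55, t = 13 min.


F = k * t^a = 25 * 13^0.55
F = 25 * 4.098914

102.4728 mm


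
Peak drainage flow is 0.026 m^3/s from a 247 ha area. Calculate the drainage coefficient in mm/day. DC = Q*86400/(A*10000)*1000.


DC = Q * 86400 / (A * 10000) * 1000
DC = 0.026 * 86400 / (247 * 10000) * 1000
DC = 2246400.0000 / 2470000

0.9095 mm/day


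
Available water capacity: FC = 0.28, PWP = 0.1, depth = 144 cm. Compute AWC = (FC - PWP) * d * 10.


AWC = (FC - PWP) * d * 10
AWC = (0.28 - 0.1) * 144 * 10
AWC = 0.1800 * 144 * 10

259.2000 mm


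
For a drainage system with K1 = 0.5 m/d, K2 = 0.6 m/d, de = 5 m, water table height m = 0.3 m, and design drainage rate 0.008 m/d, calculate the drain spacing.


S^2 = 8*K2*de*m/q + 4*K1*m^2/q
S^2 = 8*0.6*5*0.3/0.008 + 4*0.5*0.3^2/0.008
S = sqrt(922.5000)

30.3727 m


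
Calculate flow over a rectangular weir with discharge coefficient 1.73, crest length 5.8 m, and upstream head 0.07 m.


Q = C * L * H^(3/2) = 1.73 * 5.8 * 0.07^1.5 = 1.73 * 5.8 * 0.018520

0.1858 m^3/s


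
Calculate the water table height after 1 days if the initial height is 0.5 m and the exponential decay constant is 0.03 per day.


m = m0 * exp(-k*t)
m = 0.5 * exp(-0.03 * 1)
m = 0.5 * exp(-0.0300)

0.4852 m


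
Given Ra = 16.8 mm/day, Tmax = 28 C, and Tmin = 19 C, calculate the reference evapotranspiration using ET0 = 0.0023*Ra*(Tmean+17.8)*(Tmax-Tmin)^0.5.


Tmean = (Tmax + Tmin)/2 = (28 + 19)/2 = 23.5
ET0 = 0.0023 * 16.8 * (23.5 + 17.8) * sqrt(28 - 19)
ET0 = 0.0023 * 16.8 * 41.3 * 3.000000

4.7875 mm/day


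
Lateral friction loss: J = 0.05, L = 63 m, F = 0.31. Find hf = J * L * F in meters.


hf = J * L * F = 0.05 * 63 * 0.31 = 0.9765 m

0.9765 m


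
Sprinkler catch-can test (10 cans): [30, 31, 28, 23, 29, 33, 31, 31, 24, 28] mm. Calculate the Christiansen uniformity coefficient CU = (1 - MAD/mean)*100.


mean = 28.800000 mm
MAD = 2.440000 mm
CU = (1 - 2.440000/28.800000)*100

91.5278 %


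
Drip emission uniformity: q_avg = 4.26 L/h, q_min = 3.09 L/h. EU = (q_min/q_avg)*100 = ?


EU = (q_min/q_avg)*100 = (3.09/4.26)*100 = 72.5352%

72.5352 %


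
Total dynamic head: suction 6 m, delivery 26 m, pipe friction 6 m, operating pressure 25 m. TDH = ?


TDH = Hs + Hd + hf + Hp = 6 + 26 + 6 + 25 = 63

63 m


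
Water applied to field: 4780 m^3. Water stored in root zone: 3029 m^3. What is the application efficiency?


Ea = V_root / V_field * 100 = 3029 / 4780 * 100 = 63.3682%

63.3682 %


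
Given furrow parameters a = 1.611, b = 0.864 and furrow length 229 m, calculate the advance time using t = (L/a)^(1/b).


t = (L/a)^(1/b)
t = (229/1.611)^(1/0.864)
t = 142.147734^(1/0.864)

310.1681 min


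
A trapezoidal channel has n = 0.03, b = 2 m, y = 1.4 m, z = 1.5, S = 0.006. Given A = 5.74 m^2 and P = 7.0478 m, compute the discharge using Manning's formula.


R = A/P = 5.74/7.0478 = 0.814439
Q = (1/0.03) * 5.74 * 0.814439^(2/3) * 0.006^0.5

12.9252 m^3/s


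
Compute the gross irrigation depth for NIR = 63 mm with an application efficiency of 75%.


Ea = 75% = 0.75
GID = NIR / Ea = 63 / 0.75 = 84.0000 mm

84.0000 mm


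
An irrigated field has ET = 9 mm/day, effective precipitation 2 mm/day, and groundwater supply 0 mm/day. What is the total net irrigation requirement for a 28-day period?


Daily deficit = ET - Pe - GW = 9 - 2 - 0 = 7 mm/day
NIR = 7 * 28 = 196 mm

196.0000 mm


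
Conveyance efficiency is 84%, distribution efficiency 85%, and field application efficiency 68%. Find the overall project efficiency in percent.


Ec = 0.84, Eb = 0.85, Ea = 0.68
E = 0.84 * 0.85 * 0.68 * 100 = 48.5520%

48.5520 %


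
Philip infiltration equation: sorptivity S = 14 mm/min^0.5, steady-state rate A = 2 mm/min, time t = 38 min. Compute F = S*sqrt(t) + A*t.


F = S*sqrt(t) + A*t
F = 14*sqrt(38) + 2*38
F = 14*6.164414 + 76

162.3018 mm


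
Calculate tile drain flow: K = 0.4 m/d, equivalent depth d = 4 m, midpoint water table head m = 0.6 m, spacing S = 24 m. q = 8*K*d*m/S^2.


q = 8*K*d*m/S^2
q = 8*0.4*4*0.6/24^2
q = 7.6800 / 576

0.0133 m/d


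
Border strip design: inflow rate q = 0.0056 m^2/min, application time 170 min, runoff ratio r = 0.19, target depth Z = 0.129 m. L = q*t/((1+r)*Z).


L = q*t/((1+r)*Z)
L = 0.0056*170/((1+0.19)*0.129)
L = 0.952/0.15351

6.2016 m


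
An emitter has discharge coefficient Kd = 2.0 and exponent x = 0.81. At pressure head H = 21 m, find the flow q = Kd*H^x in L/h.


q = Kd * H^x = 2.0 * 21^0.81 = 2.0 * 11.775995

23.5520 L/h


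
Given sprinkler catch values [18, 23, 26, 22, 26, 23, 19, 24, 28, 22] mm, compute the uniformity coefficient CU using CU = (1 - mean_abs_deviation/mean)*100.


mean = 23.100000 mm
MAD = 2.320000 mm
CU = (1 - 2.320000/23.100000)*100

89.9567 %


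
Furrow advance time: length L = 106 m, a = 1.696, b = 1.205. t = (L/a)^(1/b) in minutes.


t = (L/a)^(1/b)
t = (106/1.696)^(1/1.205)
t = 62.500000^(1/1.205)

30.9284 min


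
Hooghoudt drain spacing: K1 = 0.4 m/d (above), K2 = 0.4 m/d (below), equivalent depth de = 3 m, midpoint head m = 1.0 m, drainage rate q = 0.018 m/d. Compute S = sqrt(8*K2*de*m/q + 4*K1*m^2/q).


S^2 = 8*K2*de*m/q + 4*K1*m^2/q
S^2 = 8*0.4*3*1.0/0.018 + 4*0.4*1.0^2/0.018
S = sqrt(622.2222)

24.9444 m


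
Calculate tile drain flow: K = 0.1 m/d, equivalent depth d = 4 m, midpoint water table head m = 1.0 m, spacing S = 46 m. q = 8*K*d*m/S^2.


q = 8*K*d*m/S^2
q = 8*0.1*4*1.0/46^2
q = 3.2000 / 2116

0.0015 m/d


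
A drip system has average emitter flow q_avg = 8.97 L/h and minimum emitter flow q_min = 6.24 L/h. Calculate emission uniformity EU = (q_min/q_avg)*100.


EU = (q_min/q_avg)*100 = (6.24/8.97)*100 = 69.5652%

69.5652 %


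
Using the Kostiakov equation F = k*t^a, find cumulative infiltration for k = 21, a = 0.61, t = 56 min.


F = k * t^a = 21 * 56^0.61
F = 21 * 11.651845

244.6887 mm


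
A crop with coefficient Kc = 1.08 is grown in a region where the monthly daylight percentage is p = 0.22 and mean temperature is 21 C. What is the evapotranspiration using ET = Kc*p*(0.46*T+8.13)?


ET = Kc * p * (0.46*T + 8.13)
ET = 1.08 * 0.22 * (0.46*21 + 8.13)
ET = 1.08 * 0.22 * 17.7900

4.2269 mm/day


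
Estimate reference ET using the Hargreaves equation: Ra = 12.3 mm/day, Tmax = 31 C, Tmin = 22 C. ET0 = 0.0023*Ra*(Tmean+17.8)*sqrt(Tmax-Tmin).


Tmean = (Tmax + Tmin)/2 = (31 + 22)/2 = 26.5
ET0 = 0.0023 * 12.3 * (26.5 + 17.8) * sqrt(31 - 22)
ET0 = 0.0023 * 12.3 * 44.3 * 3.000000

3.7597 mm/day


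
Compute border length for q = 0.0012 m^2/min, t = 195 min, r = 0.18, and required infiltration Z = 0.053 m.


L = q*t/((1+r)*Z)
L = 0.0012*195/((1+0.18)*0.053)
L = 0.234/0.06254

3.7416 m


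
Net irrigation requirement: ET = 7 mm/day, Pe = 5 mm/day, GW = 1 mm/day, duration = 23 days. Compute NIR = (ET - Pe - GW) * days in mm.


Daily deficit = ET - Pe - GW = 7 - 5 - 1 = 1 mm/day
NIR = 1 * 23 = 23 mm

23.0000 mm


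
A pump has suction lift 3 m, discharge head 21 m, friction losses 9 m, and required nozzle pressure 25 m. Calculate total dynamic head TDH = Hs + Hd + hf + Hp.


TDH = Hs + Hd + hf + Hp = 3 + 21 + 9 + 25 = 58

58 m


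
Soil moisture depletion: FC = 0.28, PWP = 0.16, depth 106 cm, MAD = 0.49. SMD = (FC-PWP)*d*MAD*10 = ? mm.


SMD = (FC - PWP) * d * MAD * 10
SMD = (0.28 - 0.16) * 106 * 0.49 * 10
SMD = 0.1200 * 106 * 0.49 * 10

62.3280 mm


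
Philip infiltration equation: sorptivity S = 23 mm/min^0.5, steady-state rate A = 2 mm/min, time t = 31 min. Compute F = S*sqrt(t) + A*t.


F = S*sqrt(t) + A*t
F = 23*sqrt(31) + 2*31
F = 23*5.567764 + 62

190.0586 mm


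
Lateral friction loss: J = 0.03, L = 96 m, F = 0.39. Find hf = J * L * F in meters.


hf = J * L * F = 0.03 * 96 * 0.39 = 1.1232 m

1.1232 m


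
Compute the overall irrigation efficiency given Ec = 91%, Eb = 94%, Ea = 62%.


Ec = 0.91, Eb = 0.94, Ea = 0.62
E = 0.91 * 0.94 * 0.62 * 100 = 53.0348%

53.0348 %


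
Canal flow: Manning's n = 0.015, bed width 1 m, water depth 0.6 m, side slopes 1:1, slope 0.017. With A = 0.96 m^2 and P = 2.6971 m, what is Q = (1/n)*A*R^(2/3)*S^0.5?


R = A/P = 0.96/2.6971 = 0.355938
Q = (1/0.015) * 0.96 * 0.355938^(2/3) * 0.017^0.5

4.1910 m^3/s


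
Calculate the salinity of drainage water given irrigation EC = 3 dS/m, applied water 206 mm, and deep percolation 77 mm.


EC_dw = EC_iw * D_iw / D_dw
EC_dw = 3 * 206 / 77
EC_dw = 618 / 77

8.0260 dS/m


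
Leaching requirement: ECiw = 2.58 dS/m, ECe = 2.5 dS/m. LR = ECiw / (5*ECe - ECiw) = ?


LR = ECiw / (5*ECe - ECiw)
LR = 2.58 / (5*2.5 - 2.58)
LR = 2.58 / 9.9200

0.2601


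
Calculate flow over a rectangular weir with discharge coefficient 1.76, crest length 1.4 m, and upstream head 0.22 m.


Q = C * L * H^(3/2) = 1.76 * 1.4 * 0.22^1.5 = 1.76 * 1.4 * 0.103189

0.2543 m^3/s


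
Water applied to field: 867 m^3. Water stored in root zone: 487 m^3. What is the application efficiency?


Ea = V_root / V_field * 100 = 487 / 867 * 100 = 56.1707%

56.1707 %


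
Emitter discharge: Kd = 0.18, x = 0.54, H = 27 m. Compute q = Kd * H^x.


q = Kd * H^x = 0.18 * 27^0.54 = 0.18 * 5.928385

1.0671 L/h


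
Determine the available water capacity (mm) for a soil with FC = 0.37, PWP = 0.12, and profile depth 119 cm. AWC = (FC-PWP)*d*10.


AWC = (FC - PWP) * d * 10
AWC = (0.37 - 0.12) * 119 * 10
AWC = 0.2500 * 119 * 10

297.5000 mm


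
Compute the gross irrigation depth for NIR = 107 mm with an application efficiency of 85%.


Ea = 85% = 0.85
GID = NIR / Ea = 107 / 0.85 = 125.8824 mm

125.8824 mm


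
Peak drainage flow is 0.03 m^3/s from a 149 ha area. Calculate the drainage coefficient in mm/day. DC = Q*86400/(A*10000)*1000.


DC = Q * 86400 / (A * 10000) * 1000
DC = 0.03 * 86400 / (149 * 10000) * 1000
DC = 2592000.0000 / 1490000

1.7396 mm/day


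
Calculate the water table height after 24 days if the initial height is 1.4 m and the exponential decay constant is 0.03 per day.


m = m0 * exp(-k*t)
m = 1.4 * exp(-0.03 * 24)
m = 1.4 * exp(-0.7200)

0.6815 m


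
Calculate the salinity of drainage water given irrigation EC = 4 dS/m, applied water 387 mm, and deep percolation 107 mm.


EC_dw = EC_iw * D_iw / D_dw
EC_dw = 4 * 387 / 107
EC_dw = 1548 / 107

14.4673 dS/m


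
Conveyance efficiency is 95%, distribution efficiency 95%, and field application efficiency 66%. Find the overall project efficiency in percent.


Ec = 0.95, Eb = 0.95, Ea = 0.66
E = 0.95 * 0.95 * 0.66 * 100 = 59.5650%

59.5650 %


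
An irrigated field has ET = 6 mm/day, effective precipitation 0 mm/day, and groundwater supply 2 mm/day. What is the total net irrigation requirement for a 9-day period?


Daily deficit = ET - Pe - GW = 6 - 0 - 2 = 4 mm/day
NIR = 4 * 9 = 36 mm

36.0000 mm


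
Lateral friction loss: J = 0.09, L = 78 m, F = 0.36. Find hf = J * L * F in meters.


hf = J * L * F = 0.09 * 78 * 0.36 = 2.5272 m

2.5272 m


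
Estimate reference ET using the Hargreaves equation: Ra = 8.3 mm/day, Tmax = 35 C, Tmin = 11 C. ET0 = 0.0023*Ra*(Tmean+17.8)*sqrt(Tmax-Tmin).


Tmean = (Tmax + Tmin)/2 = (35 + 11)/2 = 23.0
ET0 = 0.0023 * 8.3 * (23.0 + 17.8) * sqrt(35 - 11)
ET0 = 0.0023 * 8.3 * 40.8 * 4.898979

3.8157 mm/day


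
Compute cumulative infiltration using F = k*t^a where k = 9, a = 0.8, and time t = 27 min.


F = k * t^a = 9 * 27^0.8
F = 9 * 13.966610

125.6995 mm


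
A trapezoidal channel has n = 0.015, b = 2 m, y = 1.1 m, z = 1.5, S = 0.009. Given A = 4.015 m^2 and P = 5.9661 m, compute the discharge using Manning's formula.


R = A/P = 4.015/5.9661 = 0.672969
Q = (1/0.015) * 4.015 * 0.672969^(2/3) * 0.009^0.5

19.5005 m^3/s


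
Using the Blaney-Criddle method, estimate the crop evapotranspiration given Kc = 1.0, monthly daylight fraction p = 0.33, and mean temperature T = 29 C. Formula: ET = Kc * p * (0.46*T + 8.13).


ET = Kc * p * (0.46*T + 8.13)
ET = 1.0 * 0.33 * (0.46*29 + 8.13)
ET = 1.0 * 0.33 * 21.4700

7.0851 mm/day


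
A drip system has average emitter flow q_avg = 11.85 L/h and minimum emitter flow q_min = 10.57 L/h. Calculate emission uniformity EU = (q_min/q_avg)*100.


EU = (q_min/q_avg)*100 = (10.57/11.85)*100 = 89.1983%

89.1983 %


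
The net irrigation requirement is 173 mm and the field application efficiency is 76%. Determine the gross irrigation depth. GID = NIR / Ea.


Ea = 76% = 0.76
GID = NIR / Ea = 173 / 0.76 = 227.6316 mm

227.6316 mm


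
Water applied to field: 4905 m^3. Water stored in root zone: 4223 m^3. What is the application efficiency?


Ea = V_root / V_field * 100 = 4223 / 4905 * 100 = 86.0958%

86.0958 %


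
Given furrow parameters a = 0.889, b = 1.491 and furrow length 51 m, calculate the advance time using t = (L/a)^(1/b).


t = (L/a)^(1/b)
t = (51/0.889)^(1/1.491)
t = 57.367829^(1/1.491)

15.1190 min


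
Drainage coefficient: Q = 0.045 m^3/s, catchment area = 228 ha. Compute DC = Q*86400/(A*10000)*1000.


DC = Q * 86400 / (A * 10000) * 1000
DC = 0.045 * 86400 / (228 * 10000) * 1000
DC = 3888000.0000 / 2280000

1.7053 mm/day


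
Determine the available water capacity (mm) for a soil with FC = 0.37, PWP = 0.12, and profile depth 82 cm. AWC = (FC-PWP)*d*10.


AWC = (FC - PWP) * d * 10
AWC = (0.37 - 0.12) * 82 * 10
AWC = 0.2500 * 82 * 10

205.0000 mm


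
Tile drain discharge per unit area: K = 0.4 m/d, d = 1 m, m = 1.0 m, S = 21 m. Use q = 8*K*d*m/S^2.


q = 8*K*d*m/S^2
q = 8*0.4*1*1.0/21^2
q = 3.2000 / 441

0.0073 m/d


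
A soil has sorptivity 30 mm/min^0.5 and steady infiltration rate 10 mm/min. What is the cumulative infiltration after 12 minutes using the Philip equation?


F = S*sqrt(t) + A*t
F = 30*sqrt(12) + 10*12
F = 30*3.464102 + 120

223.9231 mm


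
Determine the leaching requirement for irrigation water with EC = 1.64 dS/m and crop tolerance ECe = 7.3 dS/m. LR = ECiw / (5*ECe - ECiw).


LR = ECiw / (5*ECe - ECiw)
LR = 1.64 / (5*7.3 - 1.64)
LR = 1.64 / 34.8600

0.0470


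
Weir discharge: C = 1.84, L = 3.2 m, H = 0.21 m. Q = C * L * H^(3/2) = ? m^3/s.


Q = C * L * H^(3/2) = 1.84 * 3.2 * 0.21^1.5 = 1.84 * 3.2 * 0.096234

0.5666 m^3/s


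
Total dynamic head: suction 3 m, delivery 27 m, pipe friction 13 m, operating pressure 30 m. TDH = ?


TDH = Hs + Hd + hf + Hp = 3 + 27 + 13 + 30 = 73

73 m


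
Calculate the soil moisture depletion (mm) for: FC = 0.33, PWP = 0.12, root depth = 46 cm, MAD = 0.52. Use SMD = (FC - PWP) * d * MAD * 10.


SMD = (FC - PWP) * d * MAD * 10
SMD = (0.33 - 0.12) * 46 * 0.52 * 10
SMD = 0.2100 * 46 * 0.52 * 10

50.2320 mm


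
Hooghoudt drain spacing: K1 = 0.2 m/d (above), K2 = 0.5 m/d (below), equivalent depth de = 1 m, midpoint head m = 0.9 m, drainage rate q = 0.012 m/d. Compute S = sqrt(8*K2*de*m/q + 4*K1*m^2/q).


S^2 = 8*K2*de*m/q + 4*K1*m^2/q
S^2 = 8*0.5*1*0.9/0.012 + 4*0.2*0.9^2/0.012
S = sqrt(354.0000)

18.8149 m


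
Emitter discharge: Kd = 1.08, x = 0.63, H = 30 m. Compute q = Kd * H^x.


q = Kd * H^x = 1.08 * 30^0.63 = 1.08 * 8.522880

9.2047 L/h


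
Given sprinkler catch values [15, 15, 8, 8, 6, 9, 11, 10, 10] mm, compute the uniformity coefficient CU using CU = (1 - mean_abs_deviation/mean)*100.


mean = 10.222222 mm
MAD = 2.296296 mm
CU = (1 - 2.296296/10.222222)*100

77.5362 %


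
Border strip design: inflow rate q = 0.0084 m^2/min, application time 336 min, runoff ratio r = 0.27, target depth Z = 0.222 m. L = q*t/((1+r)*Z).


L = q*t/((1+r)*Z)
L = 0.0084*336/((1+0.27)*0.222)
L = 2.8224/0.28194

10.0106 m


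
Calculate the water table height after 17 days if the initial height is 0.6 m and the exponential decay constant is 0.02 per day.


m = m0 * exp(-k*t)
m = 0.6 * exp(-0.02 * 17)
m = 0.6 * exp(-0.3400)

0.4271 m


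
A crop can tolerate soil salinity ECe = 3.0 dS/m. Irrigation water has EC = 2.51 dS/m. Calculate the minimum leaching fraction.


LR = ECiw / (5*ECe - ECiw)
LR = 2.51 / (5*3.0 - 2.51)
LR = 2.51 / 12.4900

0.2010


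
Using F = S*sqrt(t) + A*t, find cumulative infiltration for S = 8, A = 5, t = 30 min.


F = S*sqrt(t) + A*t
F = 8*sqrt(30) + 5*30
F = 8*5.477226 + 150

193.8178 mm


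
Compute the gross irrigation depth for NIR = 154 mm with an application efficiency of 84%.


Ea = 84% = 0.84
GID = NIR / Ea = 154 / 0.84 = 183.3333 mm

183.3333 mm


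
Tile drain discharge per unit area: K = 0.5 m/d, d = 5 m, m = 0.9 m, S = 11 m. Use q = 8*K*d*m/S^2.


q = 8*K*d*m/S^2
q = 8*0.5*5*0.9/11^2
q = 18.0000 / 121

0.1488 m/d


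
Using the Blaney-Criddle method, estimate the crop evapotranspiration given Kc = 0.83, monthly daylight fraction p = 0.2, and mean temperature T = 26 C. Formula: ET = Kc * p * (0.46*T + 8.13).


ET = Kc * p * (0.46*T + 8.13)
ET = 0.83 * 0.2 * (0.46*26 + 8.13)
ET = 0.83 * 0.2 * 20.0900

3.3349 mm/day


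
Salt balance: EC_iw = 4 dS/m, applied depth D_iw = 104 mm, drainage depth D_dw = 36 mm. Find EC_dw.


EC_dw = EC_iw * D_iw / D_dw
EC_dw = 4 * 104 / 36
EC_dw = 416 / 36

11.5556 dS/m


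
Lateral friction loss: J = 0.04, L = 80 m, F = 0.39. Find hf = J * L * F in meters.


hf = J * L * F = 0.04 * 80 * 0.39 = 1.2480 m

1.2480 m


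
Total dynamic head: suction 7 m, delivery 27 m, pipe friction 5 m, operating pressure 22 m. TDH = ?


TDH = Hs + Hd + hf + Hp = 7 + 27 + 5 + 22 = 61

61 m


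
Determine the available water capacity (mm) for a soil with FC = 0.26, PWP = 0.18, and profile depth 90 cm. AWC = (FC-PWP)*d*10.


AWC = (FC - PWP) * d * 10
AWC = (0.26 - 0.18) * 90 * 10
AWC = 0.0800 * 90 * 10

72.0000 mm


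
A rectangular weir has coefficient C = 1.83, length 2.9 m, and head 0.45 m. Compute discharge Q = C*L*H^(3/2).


Q = C * L * H^(3/2) = 1.83 * 2.9 * 0.45^1.5 = 1.83 * 2.9 * 0.301869

1.6020 m^3/s


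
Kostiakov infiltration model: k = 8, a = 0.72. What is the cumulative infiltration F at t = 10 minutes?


F = k * t^a = 8 * 10^0.72
F = 8 * 5.248075

41.9846 mm


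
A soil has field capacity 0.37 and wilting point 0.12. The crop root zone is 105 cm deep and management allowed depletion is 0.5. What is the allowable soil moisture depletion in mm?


SMD = (FC - PWP) * d * MAD * 10
SMD = (0.37 - 0.12) * 105 * 0.5 * 10
SMD = 0.2500 * 105 * 0.5 * 10

131.2500 mm


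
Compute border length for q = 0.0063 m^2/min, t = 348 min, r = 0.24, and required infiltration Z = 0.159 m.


L = q*t/((1+r)*Z)
L = 0.0063*348/((1+0.24)*0.159)
L = 2.1924/0.19716

11.1199 m


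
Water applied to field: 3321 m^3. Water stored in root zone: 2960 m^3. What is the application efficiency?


Ea = V_root / V_field * 100 = 2960 / 3321 * 100 = 89.1298%

89.1298 %


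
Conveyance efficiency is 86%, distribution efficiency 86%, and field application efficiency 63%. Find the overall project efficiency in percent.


Ec = 0.86, Eb = 0.86, Ea = 0.63
E = 0.86 * 0.86 * 0.63 * 100 = 46.5948%

46.5948 %


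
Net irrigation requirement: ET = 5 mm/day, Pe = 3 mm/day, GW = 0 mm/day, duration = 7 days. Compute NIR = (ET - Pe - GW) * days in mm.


Daily deficit = ET - Pe - GW = 5 - 3 - 0 = 2 mm/day
NIR = 2 * 7 = 14 mm

14.0000 mm


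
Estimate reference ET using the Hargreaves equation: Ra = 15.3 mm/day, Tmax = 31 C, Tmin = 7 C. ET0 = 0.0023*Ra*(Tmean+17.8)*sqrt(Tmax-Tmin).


Tmean = (Tmax + Tmin)/2 = (31 + 7)/2 = 19.0
ET0 = 0.0023 * 15.3 * (19.0 + 17.8) * sqrt(31 - 7)
ET0 = 0.0023 * 15.3 * 36.8 * 4.898979

6.3441 mm/day


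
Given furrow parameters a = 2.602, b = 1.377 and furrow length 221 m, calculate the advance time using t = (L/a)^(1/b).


t = (L/a)^(1/b)
t = (221/2.602)^(1/1.377)
t = 84.934666^(1/1.377)

25.1729 min


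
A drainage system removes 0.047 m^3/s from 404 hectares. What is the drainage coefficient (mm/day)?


DC = Q * 86400 / (A * 10000) * 1000
DC = 0.047 * 86400 / (404 * 10000) * 1000
DC = 4060800.0000 / 4040000

1.0051 mm/day


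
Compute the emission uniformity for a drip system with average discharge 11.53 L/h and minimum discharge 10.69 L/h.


EU = (q_min/q_avg)*100 = (10.69/11.53)*100 = 92.7147%

92.7147 %


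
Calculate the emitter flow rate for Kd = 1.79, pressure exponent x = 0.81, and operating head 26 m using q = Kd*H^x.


q = Kd * H^x = 1.79 * 26^0.81 = 1.79 * 14.000012

25.0600 L/h


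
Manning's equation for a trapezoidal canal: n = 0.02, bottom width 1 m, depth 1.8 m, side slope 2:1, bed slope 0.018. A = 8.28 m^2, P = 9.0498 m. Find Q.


R = A/P = 8.28/9.0498 = 0.914937
Q = (1/0.02) * 8.28 * 0.914937^(2/3) * 0.018^0.5

52.3477 m^3/s


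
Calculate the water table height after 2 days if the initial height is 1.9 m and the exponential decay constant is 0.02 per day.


m = m0 * exp(-k*t)
m = 1.9 * exp(-0.02 * 2)
m = 1.9 * exp(-0.0400)

1.8255 m


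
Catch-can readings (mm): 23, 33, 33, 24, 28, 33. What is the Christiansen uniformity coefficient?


mean = 29.000000 mm
MAD = 4.000000 mm
CU = (1 - 4.000000/29.000000)*100

86.2069 %


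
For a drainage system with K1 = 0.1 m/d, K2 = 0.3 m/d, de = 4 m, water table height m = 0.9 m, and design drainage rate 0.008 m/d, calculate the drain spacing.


S^2 = 8*K2*de*m/q + 4*K1*m^2/q
S^2 = 8*0.3*4*0.9/0.008 + 4*0.1*0.9^2/0.008
S = sqrt(1120.5000)

33.4739 m
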